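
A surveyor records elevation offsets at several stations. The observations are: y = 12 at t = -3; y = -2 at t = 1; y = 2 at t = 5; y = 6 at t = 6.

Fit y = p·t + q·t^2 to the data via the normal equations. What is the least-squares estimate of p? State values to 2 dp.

The normal equations are: 71·p + 315·q = 8;  315·p + 2003·q = 372.
Eliminating q: 2003·(row 1) − 315·(row 2) gives 42988·p = 2003·8 − 315·372 = -101156, so p = -2299/977.
Then q = (372 − 315·(-2299/977))/2003 = 543/977.

p = -2.35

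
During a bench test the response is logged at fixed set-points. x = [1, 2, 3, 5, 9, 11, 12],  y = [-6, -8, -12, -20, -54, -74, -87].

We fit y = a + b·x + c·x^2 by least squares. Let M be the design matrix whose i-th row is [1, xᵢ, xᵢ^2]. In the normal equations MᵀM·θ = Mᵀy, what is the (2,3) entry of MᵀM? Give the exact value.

3949

Row 2 ↔ basis x, column 3 ↔ basis x^2, so (MᵀM)_{2,3} = Σᵢ (x)·(x^2) = (1)·(1) + (2)·(4) + (3)·(9) + (5)·(25) + (9)·(81) + (11)·(121) + (12)·(144) = 3949.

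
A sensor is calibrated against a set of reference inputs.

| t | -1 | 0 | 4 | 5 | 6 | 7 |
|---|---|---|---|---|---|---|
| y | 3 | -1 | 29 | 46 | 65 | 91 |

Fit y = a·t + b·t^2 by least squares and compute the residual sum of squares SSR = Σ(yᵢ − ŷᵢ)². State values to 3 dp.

SSR = 3.066

MᵀM·[a, b]ᵀ = Mᵀy reads: 127·a + 747·b = 1370;  747·a + 4579·b = 8416.
(Σt·t = 127, Σt·t^2 = 747, Σt^2·t^2 = 4579, Σt·y = 1370, Σt^2·y = 8416.)
det = 127·4579 − 747² = 23524.
a = (1370·4579 − 747·8416)/23524 = -6761/11762; b = (127·8416 − 747·1370)/23524 = 22721/11762.
Residuals: 2902/5881, -1, 2303/5881, 3416/5881, -6430/5881, 2170/5881; SSR = 18030/5881.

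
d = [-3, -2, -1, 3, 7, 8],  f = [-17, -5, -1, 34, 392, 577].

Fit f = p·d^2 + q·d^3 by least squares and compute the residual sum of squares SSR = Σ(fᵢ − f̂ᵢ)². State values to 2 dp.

The normal system AᵀA·[p, q]ᵀ = Aᵀf is [[6676, 49542]; [49542, 381316]]·[p, q]ᵀ = [56268, 431298]ᵀ.
det = 6676·381316 − 49542² = 91255852.
p = (56268·381316 − 49542·431298)/91255852 = 22130793/22813963; q = (6676·431298 − 49542·56268)/91255852 = 22929048/22813963.
Residuals: 32069788/22813963, -19160603/22813963, -22015708/22813963, -42586691/22813963, -5998825/22813963, 7613323/22813963; SSR = 166032804/22813963.

SSR = 7.28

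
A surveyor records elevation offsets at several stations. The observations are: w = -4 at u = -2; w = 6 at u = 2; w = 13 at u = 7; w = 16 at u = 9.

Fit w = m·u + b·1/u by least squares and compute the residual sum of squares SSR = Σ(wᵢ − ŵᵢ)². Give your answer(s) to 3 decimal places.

Normal-equation sums: Σu·u = 138, Σu·1/u = 4, Σ1/u·1/u = 4229/7938.
Right-hand side: Σu·w = 255, Σ1/u·w = 544/63.
So MᵀM·[m, b]ᵀ = Mᵀw: [[138, 4]; [4, 4229/7938]]·[m, b]ᵀ = [255, 544/63]ᵀ.
det = 138·(4229/7938) − 4² = 76099/1323.
m = (255·(4229/7938) − 4·(544/63))/(76099/1323) = 268073/152198; b = (138·(544/63) − 4·255)/(76099/1323) = 227052/76099.
Residuals: 77203/76099, 74995/76099, 37191/152198, -27945/152198; SSR = 318679/152198.

SSR = 2.094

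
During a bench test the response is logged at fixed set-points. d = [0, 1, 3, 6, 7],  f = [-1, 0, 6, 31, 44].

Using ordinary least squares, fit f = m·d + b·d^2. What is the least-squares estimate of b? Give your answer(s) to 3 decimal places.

b = 1.069

Entries of AᵀA: Σd·d = 95, Σd·d^2 = 587, Σd^2·d^2 = 3779.
Moment sums: Σd·f = 512, Σd^2·f = 3326.
Normal equations: [[95, 587]; [587, 3779]]·[m, b]ᵀ = [512, 3326]ᵀ.
Eliminating b: 3779·(row 1) − 587·(row 2) gives 14436·m = 3779·512 − 587·3326 = -17514, so m = -973/802.
Then b = (3326 − 587·(-973/802))/3779 = 857/802.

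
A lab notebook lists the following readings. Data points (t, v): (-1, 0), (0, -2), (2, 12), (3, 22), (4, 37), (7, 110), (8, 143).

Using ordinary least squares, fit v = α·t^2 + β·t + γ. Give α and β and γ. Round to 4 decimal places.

α = 2.0587, β = 1.4734, γ = -0.8977

The normal system MᵀM·[α, β, γ]ᵀ = Mᵀv is [[6851, 953, 143]; [953, 143, 23]; [143, 23, 7]]·[α, β, γ]ᵀ = [15380, 2152, 322]ᵀ.
Solving the 3×3 system (Gaussian elimination) gives α = 16237/7887, β = 11621/7887, γ = -2360/2629.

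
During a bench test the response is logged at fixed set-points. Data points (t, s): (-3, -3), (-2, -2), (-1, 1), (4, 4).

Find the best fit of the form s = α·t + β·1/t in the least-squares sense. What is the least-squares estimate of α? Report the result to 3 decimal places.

Normal-equation sums: Σt·t = 30, Σt·1/t = 4, Σ1/t·1/t = 205/144.
Right-hand side: Σt·s = 28, Σ1/t·s = 2.
XᵀX·[α, β]ᵀ = Xᵀs becomes [[30, 4]; [4, 205/144]]·[α, β]ᵀ = [28, 2]ᵀ.
Eliminating β: (205/144)·(row 1) − 4·(row 2) gives (641/24)·α = (205/144)·28 − 4·2 = 1147/36, so α = 2294/1923.
Then β = (2 − 4·(2294/1923))/(205/144) = -1248/641.

α = 1.193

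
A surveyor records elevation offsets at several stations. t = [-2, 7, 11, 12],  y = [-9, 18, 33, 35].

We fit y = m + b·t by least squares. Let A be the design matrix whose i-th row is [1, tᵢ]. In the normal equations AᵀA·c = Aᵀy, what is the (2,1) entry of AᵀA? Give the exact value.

28

Row 2 ↔ basis t, column 1 ↔ basis 1, so (AᵀA)_{2,1} = Σᵢ t = (-2)·(1) + (7)·(1) + (11)·(1) + (12)·(1) = 28.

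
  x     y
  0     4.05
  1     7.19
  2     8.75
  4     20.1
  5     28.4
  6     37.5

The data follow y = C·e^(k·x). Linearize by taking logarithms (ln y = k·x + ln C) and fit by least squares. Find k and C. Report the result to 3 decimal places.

k = 0.366, C = 4.421

With ln yᵢ as the transformed response and xᵢ as the regressor:
Σx = 18.0000, Σ(x)² = 82.0000, Σln y = 15.5119, Σx·ln y = 56.7917.
Equations: 82.0000·k + 18.0000·ln C = 56.7917;  18.0000·k + 6·ln C = 15.5119.
Solving (det = 168.0000): k = 0.36628, ln C = 1.48647, so C = exp(1.48647) = 4.42145.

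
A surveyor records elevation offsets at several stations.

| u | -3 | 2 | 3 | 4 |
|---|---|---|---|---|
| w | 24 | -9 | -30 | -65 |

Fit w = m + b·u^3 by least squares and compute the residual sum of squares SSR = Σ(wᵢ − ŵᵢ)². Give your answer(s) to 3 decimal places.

SSR = 2.801

Compute the Gram sums: Σ1 = 4, Σu^3 = 72, Σu^3·u^3 = 5618.
For Xᵀw: Σw = -80, Σu^3·w = -5690.
So XᵀX·[m, b]ᵀ = Xᵀw: [[4, 72]; [72, 5618]]·[m, b]ᵀ = [-80, -5690]ᵀ.
Eliminating b: 5618·(row 1) − 72·(row 2) gives 17288·m = 5618·(-80) − 72·(-5690) = -39760, so m = -4970/2161.
Then b = ((-5690) − 72·(-4970/2161))/5618 = -2125/2161.
Residuals: -541/2161, 2521/2161, -2485/2161, 505/2161; SSR = 6052/2161.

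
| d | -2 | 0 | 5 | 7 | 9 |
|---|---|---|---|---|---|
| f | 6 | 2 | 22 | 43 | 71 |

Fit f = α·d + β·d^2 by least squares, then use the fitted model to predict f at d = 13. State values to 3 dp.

Setting ∂/∂α … = 0 gives: 159·α + 1189·β = 1038;  1189·α + 9603·β = 8432.
(Σd·d = 159, Σd·d^2 = 1189, Σd^2·d^2 = 9603, Σd·f = 1038, Σd^2·f = 8432.)
Determinant 159·9603 − 1189² = 113156.
α = (1038·9603 − 1189·8432)/113156 = -28867/56578; β = (159·8432 − 1189·1038)/113156 = 53253/56578.
At d = 13: f̂ = (-28867/56578)·(13) + (53253/56578)·(169) = 4312243/28289.

f̂ = 152.435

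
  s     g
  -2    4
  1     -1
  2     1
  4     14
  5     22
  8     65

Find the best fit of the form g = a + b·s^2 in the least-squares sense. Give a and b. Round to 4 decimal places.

a = -2.2616, b = 1.0401

With design matrix X, XᵀX = [[6, 114]; [114, 5010]] and Xᵀg = [105, 4953]ᵀ.
Determinant 6·5010 − 114² = 17064.
a = (105·5010 − 114·4953)/17064 = -536/237; b = (6·4953 − 114·105)/17064 = 493/474.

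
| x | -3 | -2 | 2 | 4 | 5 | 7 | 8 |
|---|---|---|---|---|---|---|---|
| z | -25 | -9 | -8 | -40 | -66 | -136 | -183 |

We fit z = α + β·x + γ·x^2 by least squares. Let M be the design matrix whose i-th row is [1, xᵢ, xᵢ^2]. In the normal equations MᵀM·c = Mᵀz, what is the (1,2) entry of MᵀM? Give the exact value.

Row 1 ↔ basis 1, column 2 ↔ basis x, so (MᵀM)_{1,2} = Σᵢ x = (1)·(-3) + (1)·(-2) + (1)·(2) + (1)·(4) + (1)·(5) + (1)·(7) + (1)·(8) = 21.

21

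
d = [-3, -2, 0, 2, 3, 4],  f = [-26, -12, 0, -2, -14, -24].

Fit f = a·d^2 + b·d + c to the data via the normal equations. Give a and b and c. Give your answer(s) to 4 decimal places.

AᵀA·[a, b, c]ᵀ = Aᵀf reads: 450·a + 64·b + 42·c = -800;  64·a + 42·b + 4·c = -40;  42·a + 4·b + 6·c = -78.
(Σd^2·d^2 = 450, Σd^2·d = 64, Σd^2 = 42, Σd·d = 42, Σd = 4, Σ1 = 6, Σd^2·f = -800, Σd·f = -40, Σf = -78.)
Inverting the 3×3 Gram matrix, [a, b, c]ᵀ = [-7817/3630, 1377/605, 2021/3630]ᵀ.

a = -2.1534, b = 2.2760, c = 0.5567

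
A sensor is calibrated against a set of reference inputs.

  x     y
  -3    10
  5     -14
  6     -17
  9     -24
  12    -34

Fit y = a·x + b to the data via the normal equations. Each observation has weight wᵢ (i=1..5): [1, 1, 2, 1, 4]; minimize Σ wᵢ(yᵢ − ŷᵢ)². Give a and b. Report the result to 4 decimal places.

a = -2.9080, b = 0.9409

Forming AᵀWA = [[763, 71]; [71, 9]] and AᵀWy = [-2152, -198]ᵀ gives AᵀWA·[a, b]ᵀ = AᵀWy.
Determinant 763·9 − 71² = 1826.
a = ((-2152)·9 − 71·(-198))/1826 = -2655/913; b = (763·(-198) − 71·(-2152))/1826 = 859/913.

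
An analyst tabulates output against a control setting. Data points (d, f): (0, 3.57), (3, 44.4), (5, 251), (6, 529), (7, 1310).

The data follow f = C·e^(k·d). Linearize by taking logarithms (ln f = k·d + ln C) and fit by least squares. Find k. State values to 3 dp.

Taking logs, ln f = k·d + ln C, so regress ln f on d.
Σd = 21.0000, Σ(d)² = 119.0000, Σln f = 24.0400, Σd·ln f = 126.8774.
Equations: 119.0000·k + 21.0000·ln C = 126.8774;  21.0000·k + 5·ln C = 24.0400.
Δ = 119.0000·5 − (21.0000)² = 154.0000; k = (126.8774·5 − 21.0000·24.0400)/154.0000 = 0.84121, ln C = (119.0000·24.0400 − 21.0000·126.8774)/154.0000 = 1.27492.

k = 0.841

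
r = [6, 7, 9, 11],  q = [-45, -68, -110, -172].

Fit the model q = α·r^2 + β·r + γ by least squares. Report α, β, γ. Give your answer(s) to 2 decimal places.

From the data, Σr^2·r^2 = 24899, Σr^2·r = 2619, Σr^2 = 287, Σr·r = 287, Σr = 33, Σ1 = 4.
For Aᵀq: Σr^2·q = -34674, Σr·q = -3628, Σq = -395.
Normal equations: [[24899, 2619, 287]; [2619, 287, 33]; [287, 33, 4]]·[α, β, γ]ᵀ = [-34674, -3628, -395]ᵀ.
Solving the 3×3 system (Gaussian elimination) gives α = -317/199, β = 418/199, γ = -355/199.

α = -1.59, β = 2.10, γ = -1.78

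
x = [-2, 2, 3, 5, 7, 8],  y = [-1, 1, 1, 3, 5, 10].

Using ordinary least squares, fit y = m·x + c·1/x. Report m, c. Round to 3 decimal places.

m = 1.003, c = -3.090

MᵀM·[m, c]ᵀ = Mᵀy reads: 155·m + 6·c = 137;  6·m + (484849/705600)·c = 1637/420.
(Σx·x = 155, Σx·1/x = 6, Σ1/x·1/x = 484849/705600, Σx·y = 137, Σ1/x·y = 1637/420.)
Eliminating c: (484849/705600)·(row 1) − 6·(row 2) gives (9949999/141120)·m = (484849/705600)·137 − 6·(1637/420) = 49923353/705600, so m = 49923353/49749995.
Then c = ((1637/420) − 6·(49923353/49749995))/(484849/705600) = -30745680/9949999.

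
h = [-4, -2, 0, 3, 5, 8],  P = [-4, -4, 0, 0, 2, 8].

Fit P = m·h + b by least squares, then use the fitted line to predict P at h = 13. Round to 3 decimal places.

Entries of XᵀX: Σh·h = 118, Σh = 10, Σ1 = 6.
Right-hand side: Σh·P = 98, ΣP = 2.
So XᵀX·[m, b]ᵀ = XᵀP: [[118, 10]; [10, 6]]·[m, b]ᵀ = [98, 2]ᵀ.
Determinant 118·6 − 10² = 608.
m = (98·6 − 10·2)/608 = 71/76; b = (118·2 − 10·98)/608 = -93/76.
At h = 13: P̂ = (71/76)·(13) + (-93/76)·(1) = 415/38.

P̂ = 10.921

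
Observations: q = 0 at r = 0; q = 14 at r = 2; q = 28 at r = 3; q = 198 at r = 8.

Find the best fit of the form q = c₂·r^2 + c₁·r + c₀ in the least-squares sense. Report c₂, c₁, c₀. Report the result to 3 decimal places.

c₂ = 3.044, c₁ = 0.361, c₀ = 0.220

The normal equations are: 4193·c₂ + 547·c₁ + 77·c₀ = 12980;  547·c₂ + 77·c₁ + 13·c₀ = 1696;  77·c₂ + 13·c₁ + 4·c₀ = 240.
Solving the 3×3 system (Gaussian elimination) gives c₂ = 6229/2046, c₁ = 739/2046, c₀ = 75/341.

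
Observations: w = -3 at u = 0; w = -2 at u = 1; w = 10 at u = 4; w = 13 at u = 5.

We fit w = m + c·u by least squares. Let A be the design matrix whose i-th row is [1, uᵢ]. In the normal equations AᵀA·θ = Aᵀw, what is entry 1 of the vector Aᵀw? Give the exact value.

18

Entry 1 ↔ basis 1, so (Aᵀw)_{1} = Σᵢ wᵢ = (1)·(-3) + (1)·(-2) + (1)·(10) + (1)·(13) = 18.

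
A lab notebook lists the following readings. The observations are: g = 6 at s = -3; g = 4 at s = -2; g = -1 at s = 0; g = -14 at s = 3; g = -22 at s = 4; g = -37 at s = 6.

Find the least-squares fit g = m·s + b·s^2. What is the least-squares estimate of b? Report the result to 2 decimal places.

The normal system XᵀX·[m, b]ᵀ = Xᵀg is [[74, 272]; [272, 1730]]·[m, b]ᵀ = [-378, -1740]ᵀ.
Determinant 74·1730 − 272² = 54036.
m = ((-378)·1730 − 272·(-1740))/54036 = -15055/4503; b = (74·(-1740) − 272·(-378))/54036 = -2162/4503.

b = -0.48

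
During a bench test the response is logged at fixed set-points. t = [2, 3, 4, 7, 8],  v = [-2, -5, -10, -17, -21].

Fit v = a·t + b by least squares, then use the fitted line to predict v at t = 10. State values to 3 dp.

v̂ = -26.910

MᵀM·[a, b]ᵀ = Mᵀv reads: 142·a + 24·b = -346;  24·a + 5·b = -55.
Eliminating b: 5·(row 1) − 24·(row 2) gives 134·a = 5·(-346) − 24·(-55) = -410, so a = -205/67.
Then b = ((-55) − 24·(-205/67))/5 = 247/67.
At t = 10: v̂ = (-205/67)·(10) + (247/67)·(1) = -1803/67.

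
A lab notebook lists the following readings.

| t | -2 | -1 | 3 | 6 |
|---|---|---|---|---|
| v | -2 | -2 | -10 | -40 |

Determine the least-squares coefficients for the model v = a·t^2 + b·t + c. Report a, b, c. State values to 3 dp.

Sums needed: Σt^2·t^2 = 1394, Σt^2·t = 234, Σt^2 = 50, Σt·t = 50, Σt = 6, Σ1 = 4.
And Σt^2·v = -1540, Σt·v = -264, Σv = -54.
XᵀX·[a, b, c]ᵀ = Xᵀv becomes [[1394, 234, 50]; [234, 50, 6]; [50, 6, 4]]·[a, b, c]ᵀ = [-1540, -264, -54]ᵀ.
Inverting the 3×3 Gram matrix, [a, b, c]ᵀ = [-796/781, -399/781, 5/781]ᵀ.

a = -1.019, b = -0.511, c = 0.006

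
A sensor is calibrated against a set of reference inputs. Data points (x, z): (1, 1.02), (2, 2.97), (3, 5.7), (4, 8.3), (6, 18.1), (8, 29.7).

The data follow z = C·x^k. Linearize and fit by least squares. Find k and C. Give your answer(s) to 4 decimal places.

Let Y = ln z. Fitting Y = k·ln x + ln C by least squares:
Σln x = 7.0493, Σ(ln x)² = 11.1437, Σln z = 11.2521, Σln x·ln z = 17.8409.
Normal system: [[11.1437, 7.0493]; [7.0493, 6]]·[k, ln C]ᵀ = [17.8409, 11.2521]ᵀ.
Slope k = (n·Σln x·ln z − Σln x·Σln z)/(n·Σ(ln x)² − (Σln x)²) = (6·17.8409 − 7.0493·11.2521)/17.1702 = 1.61477; ln C = (Σln z − k·Σln x)/n = -0.02180, so C = exp(-0.02180) = 0.97844.

k = 1.6148, C = 0.9784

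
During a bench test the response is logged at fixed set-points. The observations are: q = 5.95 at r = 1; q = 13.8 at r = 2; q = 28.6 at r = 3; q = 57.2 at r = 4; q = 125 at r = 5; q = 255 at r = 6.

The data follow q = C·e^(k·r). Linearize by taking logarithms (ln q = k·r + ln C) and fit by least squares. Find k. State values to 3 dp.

Let Y = ln q. Fitting Y = k·r + ln C by least squares:
XᵀX = [[91.0000, 21.0000]; [21.0000, 6]], rhs = [90.6683, 22.1776]ᵀ  (here Σr = 21.0000, Σ(r)² = 91.0000, Σln q = 22.1776, Σr·ln q = 90.6683).
Solving (det = 105.0000): k = 0.74553, ln C = 1.08692.

k = 0.746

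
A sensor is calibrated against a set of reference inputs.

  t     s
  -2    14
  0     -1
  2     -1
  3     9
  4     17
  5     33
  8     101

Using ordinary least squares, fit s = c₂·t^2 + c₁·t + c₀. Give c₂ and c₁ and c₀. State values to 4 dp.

c₂ = 2.0145, c₁ = -3.3579, c₀ = -0.9443

Compute the Gram sums: Σt^2·t^2 = 5090, Σt^2·t = 728, Σt^2 = 122, Σt·t = 122, Σt = 20, Σ1 = 7.
And Σt^2·s = 7694, Σt·s = 1038, Σs = 172.
AᵀA·[c₂, c₁, c₀]ᵀ = Aᵀs becomes [[5090, 728, 122]; [728, 122, 20]; [122, 20, 7]]·[c₂, c₁, c₀]ᵀ = [7694, 1038, 172]ᵀ.
Row-reducing yields c₂ = 170105/84441, c₁ = -283541/84441, c₀ = -26578/28147.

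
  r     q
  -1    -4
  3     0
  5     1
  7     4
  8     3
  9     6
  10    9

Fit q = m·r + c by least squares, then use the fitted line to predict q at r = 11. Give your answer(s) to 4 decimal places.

q̂ = 8.1383

The normal system XᵀX·[m, c]ᵀ = Xᵀq is [[329, 41]; [41, 7]]·[m, c]ᵀ = [205, 19]ᵀ.
Eliminating c: 7·(row 1) − 41·(row 2) gives 622·m = 7·205 − 41·19 = 656, so m = 328/311.
Then c = (19 − 41·(328/311))/7 = -1077/311.
At r = 11: q̂ = (328/311)·(11) + (-1077/311)·(1) = 2531/311.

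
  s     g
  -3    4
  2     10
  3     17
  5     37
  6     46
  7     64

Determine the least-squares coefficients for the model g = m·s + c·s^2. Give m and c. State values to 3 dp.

AᵀA·[m, c]ᵀ = Aᵀg reads: 132·m + 692·c = 968;  692·m + 4500·c = 5946.
(Σs·s = 132, Σs·s^2 = 692, Σs^2·s^2 = 4500, Σs·g = 968, Σs^2·g = 5946.)
Eliminating c: 4500·(row 1) − 692·(row 2) gives 115136·m = 4500·968 − 692·5946 = 241368, so m = 30171/14392.
Then c = (5946 − 692·(30171/14392))/4500 = 14377/14392.

m = 2.096, c = 0.999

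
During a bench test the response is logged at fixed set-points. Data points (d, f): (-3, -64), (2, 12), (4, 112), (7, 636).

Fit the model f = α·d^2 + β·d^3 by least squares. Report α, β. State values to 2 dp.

α = -1.06, β = 2.01

Compute the Gram sums: Σd^2·d^2 = 2754, Σd^2·d^3 = 17620, Σd^3·d^3 = 122538.
Right-hand side: Σd^2·f = 32428, Σd^3·f = 227140.
XᵀX·[α, β]ᵀ = Xᵀf becomes [[2754, 17620]; [17620, 122538]]·[α, β]ᵀ = [32428, 227140]ᵀ.
Eliminating β: 122538·(row 1) − 17620·(row 2) gives 27005252·α = 122538·32428 − 17620·227140 = -28544536, so α = -7136134/6751313.
Then β = (227140 − 17620·(-7136134/6751313))/122538 = 13540550/6751313.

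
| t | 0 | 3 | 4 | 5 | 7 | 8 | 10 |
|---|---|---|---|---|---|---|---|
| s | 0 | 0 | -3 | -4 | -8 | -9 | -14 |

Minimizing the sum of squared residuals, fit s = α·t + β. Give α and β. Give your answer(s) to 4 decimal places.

α = -1.4703, β = 2.3432

MᵀM·[α, β]ᵀ = Mᵀs reads: 263·α + 37·β = -300;  37·α + 7·β = -38.
(Σt·t = 263, Σt = 37, Σ1 = 7, Σt·s = -300, Σs = -38.)
Eliminating β: 7·(row 1) − 37·(row 2) gives 472·α = 7·(-300) − 37·(-38) = -694, so α = -347/236.
Then β = ((-38) − 37·(-347/236))/7 = 553/236.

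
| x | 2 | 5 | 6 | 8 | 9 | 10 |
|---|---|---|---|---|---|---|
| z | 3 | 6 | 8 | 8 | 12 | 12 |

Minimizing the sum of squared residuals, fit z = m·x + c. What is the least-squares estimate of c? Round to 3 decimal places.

c = 0.577

From the data, Σx·x = 310, Σx = 40, Σ1 = 6.
Right-hand side: Σx·z = 376, Σz = 49.
Normal equations: [[310, 40]; [40, 6]]·[m, c]ᵀ = [376, 49]ᵀ.
Δ = 310·6 − 40² = 260.
m = (376·6 − 40·49)/260 = 74/65; c = (310·49 − 40·376)/260 = 15/26.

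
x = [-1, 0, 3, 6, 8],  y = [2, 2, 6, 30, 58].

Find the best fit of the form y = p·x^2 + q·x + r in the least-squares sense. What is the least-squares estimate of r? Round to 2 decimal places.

MᵀM·[p, q, r]ᵀ = Mᵀy reads: 5474·p + 754·q + 110·r = 4848;  754·p + 110·q + 16·r = 660;  110·p + 16·q + 5·r = 98.
Solving the 3×3 system (Gaussian elimination) gives p = 661/624, q = -281/208, r = 193/312.

r = 0.62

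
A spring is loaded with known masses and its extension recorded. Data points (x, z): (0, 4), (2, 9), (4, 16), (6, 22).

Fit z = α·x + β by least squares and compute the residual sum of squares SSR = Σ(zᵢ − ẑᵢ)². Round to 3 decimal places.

From the data, Σx·x = 56, Σx = 12, Σ1 = 4.
And Σx·z = 214, Σz = 51.
Normal equations: [[56, 12]; [12, 4]]·[α, β]ᵀ = [214, 51]ᵀ.
Eliminating β: 4·(row 1) − 12·(row 2) gives 80·α = 4·214 − 12·51 = 244, so α = 61/20.
Then β = (51 − 12·(61/20))/4 = 18/5.
Residuals: 2/5, -7/10, 1/5, 1/10; SSR = 7/10.

SSR = 0.700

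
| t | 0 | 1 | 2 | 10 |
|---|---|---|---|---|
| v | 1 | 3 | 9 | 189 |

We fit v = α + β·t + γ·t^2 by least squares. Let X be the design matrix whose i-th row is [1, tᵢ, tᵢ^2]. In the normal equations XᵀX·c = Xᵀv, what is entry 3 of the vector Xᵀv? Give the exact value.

18939

Entry 3 ↔ basis t^2, so (Xᵀv)_{3} = Σᵢ (t^2)·vᵢ = (0)·(1) + (1)·(3) + (4)·(9) + (100)·(189) = 18939.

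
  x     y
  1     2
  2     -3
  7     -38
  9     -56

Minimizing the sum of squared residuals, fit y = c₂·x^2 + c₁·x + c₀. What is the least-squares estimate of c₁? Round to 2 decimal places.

Forming AᵀA = [[8979, 1081, 135]; [1081, 135, 19]; [135, 19, 4]] and Aᵀy = [-6408, -774, -95]ᵀ gives AᵀA·[c₂, c₁, c₀]ᵀ = Aᵀy.
Row-reducing yields c₂ = -1349/4538, c₁ = -19473/4538, c₀ = 15124/2269.

c₁ = -4.29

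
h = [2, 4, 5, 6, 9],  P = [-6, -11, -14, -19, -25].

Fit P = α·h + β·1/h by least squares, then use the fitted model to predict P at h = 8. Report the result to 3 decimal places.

Forming MᵀM = [[162, 5]; [5, 12721/32400]] and MᵀP = [-465, -2609/180]ᵀ gives MᵀM·[α, β]ᵀ = MᵀP.
Determinant 162·(12721/32400) − 5² = 7721/200.
α = ((-465)·(12721/32400) − 5·(-2609/180))/(7721/200) = -169865/59562; β = (162·(-2609/180) − 5·(-465))/(7721/200) = -660/1103.
At h = 8: P̂ = (-169865/59562)·(8) + (-660/1103)·(1/8) = -1363375/59562.

P̂ = -22.890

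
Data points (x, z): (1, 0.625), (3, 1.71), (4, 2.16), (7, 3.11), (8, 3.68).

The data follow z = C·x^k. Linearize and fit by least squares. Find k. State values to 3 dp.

Linearized form: ln z = k·ln x + ln C. From the 5 transformed points,
Sums: Σln x = 6.5103, Σ(ln x)² = 11.2394, Σln z = 3.2741, Σln x·ln z = 6.5742.
Normal system: [[11.2394, 6.5103]; [6.5103, 5]]·[k, ln C]ᵀ = [6.5742, 3.2741]ᵀ.
Δ = 11.2394·5 − (6.5103)² = 13.8136; k = (6.5742·5 − 6.5103·3.2741)/13.8136 = 0.83654, ln C = (11.2394·3.2741 − 6.5103·6.5742)/13.8136 = -0.43439.

k = 0.837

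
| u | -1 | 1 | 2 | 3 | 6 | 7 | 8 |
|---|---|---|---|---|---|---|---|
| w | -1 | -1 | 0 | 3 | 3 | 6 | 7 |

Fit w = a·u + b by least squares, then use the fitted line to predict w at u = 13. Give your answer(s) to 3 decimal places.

Setting ∂/∂a … = 0 gives: 164·a + 26·b = 125;  26·a + 7·b = 17.
(Σu·u = 164, Σu = 26, Σ1 = 7, Σu·w = 125, Σw = 17.)
Δ = 164·7 − 26² = 472.
a = (125·7 − 26·17)/472 = 433/472; b = (164·17 − 26·125)/472 = -231/236.
At u = 13: ŵ = (433/472)·(13) + (-231/236)·(1) = 5167/472.

ŵ = 10.947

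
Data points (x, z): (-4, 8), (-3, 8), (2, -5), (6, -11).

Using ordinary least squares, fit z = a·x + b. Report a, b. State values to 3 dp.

Normal-equation sums: Σx·x = 65, Σx = 1, Σ1 = 4.
Right-hand side: Σx·z = -132, Σz = 0.
AᵀA·[a, b]ᵀ = Aᵀz becomes [[65, 1]; [1, 4]]·[a, b]ᵀ = [-132, 0]ᵀ.
Eliminating b: 4·(row 1) − 1·(row 2) gives 259·a = 4·(-132) − 1·0 = -528, so a = -528/259.
Then b = (0 − 1·(-528/259))/4 = 132/259.

a = -2.039, b = 0.510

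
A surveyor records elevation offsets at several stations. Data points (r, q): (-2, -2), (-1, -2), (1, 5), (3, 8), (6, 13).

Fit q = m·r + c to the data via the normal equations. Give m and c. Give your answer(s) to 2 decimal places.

m = 2.00, c = 1.61

Setting ∂/∂m … = 0 gives: 51·m + 7·c = 113;  7·m + 5·c = 22.
Eliminating c: 5·(row 1) − 7·(row 2) gives 206·m = 5·113 − 7·22 = 411, so m = 411/206.
Then c = (22 − 7·(411/206))/5 = 331/206.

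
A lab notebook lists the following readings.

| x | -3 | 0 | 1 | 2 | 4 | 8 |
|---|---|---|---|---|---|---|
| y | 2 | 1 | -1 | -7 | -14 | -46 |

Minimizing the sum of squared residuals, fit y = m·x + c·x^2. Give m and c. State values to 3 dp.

m = -1.930, c = -0.472

With design matrix A, AᵀA = [[94, 558]; [558, 4450]] and Aᵀy = [-445, -3179]ᵀ.
Eliminating c: 4450·(row 1) − 558·(row 2) gives 106936·m = 4450·(-445) − 558·(-3179) = -206368, so m = -25796/13367.
Then c = ((-3179) − 558·(-25796/13367))/4450 = -12629/26734.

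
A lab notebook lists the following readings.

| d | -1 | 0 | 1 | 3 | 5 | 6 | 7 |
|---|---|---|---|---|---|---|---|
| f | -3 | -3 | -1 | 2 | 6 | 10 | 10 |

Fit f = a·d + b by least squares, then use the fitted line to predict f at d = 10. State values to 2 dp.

From the data, Σd·d = 121, Σd = 21, Σ1 = 7.
Moment sums: Σd·f = 168, Σf = 21.
Normal equations: [[121, 21]; [21, 7]]·[a, b]ᵀ = [168, 21]ᵀ.
det = 121·7 − 21² = 406.
a = (168·7 − 21·21)/406 = 105/58; b = (121·21 − 21·168)/406 = -141/58.
At d = 10: f̂ = (105/58)·(10) + (-141/58)·(1) = 909/58.

f̂ = 15.67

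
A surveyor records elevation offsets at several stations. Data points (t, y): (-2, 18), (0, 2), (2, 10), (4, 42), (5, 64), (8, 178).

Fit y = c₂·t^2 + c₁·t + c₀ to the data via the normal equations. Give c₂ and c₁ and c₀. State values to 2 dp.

MᵀM·[c₂, c₁, c₀]ᵀ = Mᵀy reads: 5009·c₂ + 701·c₁ + 113·c₀ = 13776;  701·c₂ + 113·c₁ + 17·c₀ = 1896;  113·c₂ + 17·c₁ + 6·c₀ = 314.
(Σt^2·t^2 = 5009, Σt^2·t = 701, Σt^2 = 113, Σt·t = 113, Σt = 17, Σ1 = 6, Σt^2·y = 13776, Σt·y = 1896, Σy = 314.)
Solving the 3×3 system (Gaussian elimination) gives c₂ = 31624/10435, c₁ = -4758/2087, c₀ = 17918/10435.

c₂ = 3.03, c₁ = -2.28, c₀ = 1.72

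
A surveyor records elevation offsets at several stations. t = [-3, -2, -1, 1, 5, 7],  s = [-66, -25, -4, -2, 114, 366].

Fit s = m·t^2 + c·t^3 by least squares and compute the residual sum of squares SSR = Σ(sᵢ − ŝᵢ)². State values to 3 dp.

SSR = 4.421

The normal system MᵀM·[m, c]ᵀ = Mᵀs is [[3125, 19657]; [19657, 134069]]·[m, c]ᵀ = [20084, 141772]ᵀ.
Eliminating c: 134069·(row 1) − 19657·(row 2) gives 32567976·m = 134069·20084 − 19657·141772 = -94170408, so m = -3923767/1356999.
Then c = (141772 − 19657·(-3923767/1356999))/134069 = 2010263/1356999.
Residuals: 510/23807, -306829/193857, 168678/452333, -800494/1356999, 71866/64619, -84856/193857; SSR = 1999813/452333.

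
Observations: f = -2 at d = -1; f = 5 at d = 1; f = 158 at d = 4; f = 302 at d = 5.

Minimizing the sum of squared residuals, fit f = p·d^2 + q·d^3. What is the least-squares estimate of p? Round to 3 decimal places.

Entries of AᵀA: Σd^2·d^2 = 883, Σd^2·d^3 = 4149, Σd^3·d^3 = 19723.
Moment sums: Σd^2·f = 10081, Σd^3·f = 47869.
Normal equations: [[883, 4149]; [4149, 19723]]·[p, q]ᵀ = [10081, 47869]ᵀ.
Determinant 883·19723 − 4149² = 201208.
p = (10081·19723 − 4149·47869)/201208 = 109541/100604; q = (883·47869 − 4149·10081)/201208 = 221129/100604.

p = 1.089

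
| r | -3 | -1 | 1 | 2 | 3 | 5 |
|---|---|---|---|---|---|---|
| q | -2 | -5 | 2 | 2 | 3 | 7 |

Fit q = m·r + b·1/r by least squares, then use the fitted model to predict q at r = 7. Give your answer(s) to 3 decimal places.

q̂ = 7.269

From the data, Σr·r = 49, Σr·1/r = 6, Σ1/r·1/r = 2261/900.
Right-hand side: Σr·q = 61, Σ1/r·q = 166/15.
Normal equations: [[49, 6]; [6, 2261/900]]·[m, b]ᵀ = [61, 166/15]ᵀ.
Δ = 49·(2261/900) − 6² = 78389/900.
m = (61·(2261/900) − 6·(166/15))/(78389/900) = 78161/78389; b = (49·(166/15) − 6·61)/(78389/900) = 158640/78389.
At r = 7: q̂ = (78161/78389)·(7) + (158640/78389)·(1/7) = 3988529/548723.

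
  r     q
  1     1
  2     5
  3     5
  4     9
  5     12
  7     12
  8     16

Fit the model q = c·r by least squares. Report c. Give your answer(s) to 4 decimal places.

The normal equations are: 168·c = 334.
(Σr·r = 168, Σr·q = 334.)
c = 334/168 = 1.9881.

c = 1.9881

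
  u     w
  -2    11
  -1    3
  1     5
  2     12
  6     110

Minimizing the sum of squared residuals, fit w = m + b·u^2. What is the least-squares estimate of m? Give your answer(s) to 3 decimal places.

m = 0.170

Setting ∂/∂m … = 0 gives: 5·m + 46·b = 141;  46·m + 1330·b = 4060.
det = 5·1330 − 46² = 4534.
m = (141·1330 − 46·4060)/4534 = 385/2267; b = (5·4060 − 46·141)/4534 = 6907/2267.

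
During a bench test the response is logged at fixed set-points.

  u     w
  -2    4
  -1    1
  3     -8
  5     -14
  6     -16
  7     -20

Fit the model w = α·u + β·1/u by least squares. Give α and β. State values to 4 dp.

Forming MᵀM = [[124, 6]; [6, 31957/22050]] and Mᵀw = [-339, -1469/105]ᵀ gives MᵀM·[α, β]ᵀ = Mᵀw.
Δ = 124·(31957/22050) − 6² = 1584434/11025.
α = ((-339)·(31957/22050) − 6·(-1469/105))/(1584434/11025) = -8982483/3168868; β = (124·(-1469/105) − 6·(-339))/(1584434/11025) = 1649235/792217.

α = -2.8346, β = 2.0818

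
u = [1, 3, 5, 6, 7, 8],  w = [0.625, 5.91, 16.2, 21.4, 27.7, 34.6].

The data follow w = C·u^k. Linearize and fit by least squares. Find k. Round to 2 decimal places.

Linearized form: ln w = k·ln u + ln C. From the 6 transformed points,
Σln u = 8.5252, Σ(ln u)² = 15.1183, Σln w = 14.0203, Σln u·ln w = 25.7555.
Equations: 15.1183·k + 8.5252·ln C = 25.7555;  8.5252·k + 6·ln C = 14.0203.
Δ = 15.1183·6 − (8.5252)² = 18.0313; k = (25.7555·6 − 8.5252·14.0203)/18.0313 = 1.94146, ln C = (15.1183·14.0203 − 8.5252·25.7555)/18.0313 = -0.42182.

k = 1.94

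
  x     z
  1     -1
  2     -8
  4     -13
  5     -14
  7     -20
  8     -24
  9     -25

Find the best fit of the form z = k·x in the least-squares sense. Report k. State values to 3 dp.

Normal-equation sums: Σx·x = 240.
And Σx·z = -696.
AᵀA·[k]ᵀ = Aᵀz becomes [[240]]·[k]ᵀ = [-696]ᵀ.
Hence k = -696 / 240 ≈ -2.9.

k = -2.900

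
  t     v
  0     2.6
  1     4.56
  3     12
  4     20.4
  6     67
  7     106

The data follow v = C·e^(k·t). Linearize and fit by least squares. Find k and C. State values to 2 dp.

Let Y = ln v. Fitting Y = k·t + ln C by least squares:
Σt = 21.0000, Σ(t)² = 111.0000, Σln v = 16.8414, Σt·ln v = 78.9064.
Equations: 111.0000·k + 21.0000·ln C = 78.9064;  21.0000·k + 6·ln C = 16.8414.
Slope k = (n·Σt·ln v − Σt·Σln v)/(n·Σ(t)² − (Σt)²) = (6·78.9064 − 21.0000·16.8414)/225.0000 = 0.53231; ln C = (Σln v − k·Σt)/n = 0.94383, so C = exp(0.94383) = 2.56980.

k = 0.53, C = 2.57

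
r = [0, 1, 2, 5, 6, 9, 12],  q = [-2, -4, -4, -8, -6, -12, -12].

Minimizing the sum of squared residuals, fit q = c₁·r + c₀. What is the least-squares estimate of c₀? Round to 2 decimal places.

XᵀX·[c₁, c₀]ᵀ = Xᵀq reads: 291·c₁ + 35·c₀ = -340;  35·c₁ + 7·c₀ = -48.
(Σr·r = 291, Σr = 35, Σ1 = 7, Σr·q = -340, Σq = -48.)
Eliminating c₀: 7·(row 1) − 35·(row 2) gives 812·c₁ = 7·(-340) − 35·(-48) = -700, so c₁ = -25/29.
Then c₀ = ((-48) − 35·(-25/29))/7 = -517/203.

c₀ = -2.55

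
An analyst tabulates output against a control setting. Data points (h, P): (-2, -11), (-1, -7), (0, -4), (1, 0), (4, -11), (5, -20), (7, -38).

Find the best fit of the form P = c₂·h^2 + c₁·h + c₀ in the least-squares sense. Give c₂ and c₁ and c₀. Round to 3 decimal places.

Entries of XᵀX: Σh^2·h^2 = 3300, Σh^2·h = 524, Σh^2 = 96, Σh·h = 96, Σh = 14, Σ1 = 7.
For XᵀP: Σh^2·P = -2589, Σh·P = -381, ΣP = -91.
XᵀX·[c₂, c₁, c₀]ᵀ = XᵀP becomes [[3300, 524, 96]; [524, 96, 14]; [96, 14, 7]]·[c₂, c₁, c₀]ᵀ = [-2589, -381, -91]ᵀ.
Solving the 3×3 system (Gaussian elimination) gives c₂ = -5495/5392, c₁ = 11049/5392, c₀ = -8417/2696.

c₂ = -1.019, c₁ = 2.049, c₀ = -3.122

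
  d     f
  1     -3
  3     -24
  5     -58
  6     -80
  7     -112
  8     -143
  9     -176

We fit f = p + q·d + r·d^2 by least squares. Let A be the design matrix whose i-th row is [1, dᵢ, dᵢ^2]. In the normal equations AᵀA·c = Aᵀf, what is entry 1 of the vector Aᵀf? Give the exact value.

Entry 1 ↔ basis 1, so (Aᵀf)_{1} = Σᵢ fᵢ = (1)·(-3) + (1)·(-24) + (1)·(-58) + (1)·(-80) + (1)·(-112) + (1)·(-143) + (1)·(-176) = -596.

-596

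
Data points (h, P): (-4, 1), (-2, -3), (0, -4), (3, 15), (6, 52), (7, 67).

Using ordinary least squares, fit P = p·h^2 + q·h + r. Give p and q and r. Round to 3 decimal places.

p = 1.013, q = 2.943, r = -2.818

Entries of AᵀA: Σh^2·h^2 = 4050, Σh^2·h = 514, Σh^2 = 114, Σh·h = 114, Σh = 10, Σ1 = 6.
Right-hand side: Σh^2·P = 5294, Σh·P = 828, ΣP = 128.
So AᵀA·[p, q, r]ᵀ = AᵀP: [[4050, 514, 114]; [514, 114, 10]; [114, 10, 6]]·[p, q, r]ᵀ = [5294, 828, 128]ᵀ.
Solving the 3×3 system (Gaussian elimination) gives p = 9927/9800, q = 28843/9800, r = -13809/4900.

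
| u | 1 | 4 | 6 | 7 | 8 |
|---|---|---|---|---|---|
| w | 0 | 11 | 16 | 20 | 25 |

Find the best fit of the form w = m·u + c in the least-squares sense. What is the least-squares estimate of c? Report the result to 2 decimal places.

From the data, Σu·u = 166, Σu = 26, Σ1 = 5.
And Σu·w = 480, Σw = 72.
MᵀM·[m, c]ᵀ = Mᵀw becomes [[166, 26]; [26, 5]]·[m, c]ᵀ = [480, 72]ᵀ.
Eliminating c: 5·(row 1) − 26·(row 2) gives 154·m = 5·480 − 26·72 = 528, so m = 24/7.
Then c = (72 − 26·(24/7))/5 = -24/7.

c = -3.43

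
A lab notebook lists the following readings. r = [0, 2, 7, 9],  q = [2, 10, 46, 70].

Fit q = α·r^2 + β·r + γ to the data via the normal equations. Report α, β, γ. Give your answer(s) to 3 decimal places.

Setting ∂/∂α … = 0 gives: 8978·α + 1080·β + 134·γ = 7964;  1080·α + 134·β + 18·γ = 972;  134·α + 18·β + 4·γ = 128.
Solving the 3×3 system (Gaussian elimination) gives α = 4/7, β = 864/371, γ = 126/53.

α = 0.571, β = 2.329, γ = 2.377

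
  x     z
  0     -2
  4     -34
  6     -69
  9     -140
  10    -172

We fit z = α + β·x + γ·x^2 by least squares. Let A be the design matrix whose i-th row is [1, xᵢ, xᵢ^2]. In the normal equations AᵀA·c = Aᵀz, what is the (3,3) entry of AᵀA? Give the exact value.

18113

Row 3 ↔ basis x^2, column 3 ↔ basis x^2, so (AᵀA)_{3,3} = Σᵢ (x^2)·(x^2) = (0)·(0) + (16)·(16) + (36)·(36) + (81)·(81) + (100)·(100) = 18113.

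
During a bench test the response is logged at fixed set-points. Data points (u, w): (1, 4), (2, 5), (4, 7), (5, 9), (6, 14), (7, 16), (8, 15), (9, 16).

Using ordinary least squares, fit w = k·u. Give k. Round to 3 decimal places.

k = 1.982

XᵀX·[k]ᵀ = Xᵀw reads: 276·k = 547.
(Σu·u = 276, Σu·w = 547.)
Hence k = 547 / 276 ≈ 1.98188.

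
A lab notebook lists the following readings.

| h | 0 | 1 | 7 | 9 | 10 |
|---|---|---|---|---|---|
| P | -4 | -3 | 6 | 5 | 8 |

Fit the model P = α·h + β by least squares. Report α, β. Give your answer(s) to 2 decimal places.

With design matrix X, XᵀX = [[231, 27]; [27, 5]] and XᵀP = [164, 12]ᵀ.
Eliminating β: 5·(row 1) − 27·(row 2) gives 426·α = 5·164 − 27·12 = 496, so α = 248/213.
Then β = (12 − 27·(248/213))/5 = -276/71.

α = 1.16, β = -3.89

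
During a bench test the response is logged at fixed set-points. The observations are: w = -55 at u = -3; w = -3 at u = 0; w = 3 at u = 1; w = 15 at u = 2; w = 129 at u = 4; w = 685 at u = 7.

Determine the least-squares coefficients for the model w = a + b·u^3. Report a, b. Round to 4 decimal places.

a = -0.6669, b = 2.0000

With design matrix X, XᵀX = [[6, 389]; [389, 122539]] and Xᵀw = [774, 244819]ᵀ.
Δ = 6·122539 − 389² = 583913.
a = (774·122539 − 389·244819)/583913 = -389405/583913; b = (6·244819 − 389·774)/583913 = 1167828/583913.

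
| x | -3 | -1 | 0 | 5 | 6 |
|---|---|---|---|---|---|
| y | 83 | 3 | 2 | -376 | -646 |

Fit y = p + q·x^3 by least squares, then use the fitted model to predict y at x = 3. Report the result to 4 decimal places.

ŷ = -79.9508

From the data, Σ1 = 5, Σx^3 = 313, Σx^3·x^3 = 63011.
And Σy = -934, Σx^3·y = -188780.
Eliminating q: 63011·(row 1) − 313·(row 2) gives 217086·p = 63011·(-934) − 313·(-188780) = 235866, so p = 39311/36181.
Then q = ((-188780) − 313·(39311/36181))/63011 = -108593/36181.
At x = 3: ŷ = (39311/36181)·(1) + (-108593/36181)·(27) = -2892700/36181.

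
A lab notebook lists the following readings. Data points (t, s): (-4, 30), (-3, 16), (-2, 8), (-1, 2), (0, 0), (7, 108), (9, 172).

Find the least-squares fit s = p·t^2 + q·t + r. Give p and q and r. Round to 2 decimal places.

The normal equations are: 9316·p + 972·q + 160·r = 19882;  972·p + 160·q + 6·r = 2118;  160·p + 6·q + 7·r = 336.
(Σt^2·t^2 = 9316, Σt^2·t = 972, Σt^2 = 160, Σt·t = 160, Σt = 6, Σ1 = 7, Σt^2·s = 19882, Σt·s = 2118, Σs = 336.)
Inverting the 3×3 Gram matrix, [p, q, r]ᵀ = [79139/39228, 12307/13076, 3029/2802]ᵀ.

p = 2.02, q = 0.94, r = 1.08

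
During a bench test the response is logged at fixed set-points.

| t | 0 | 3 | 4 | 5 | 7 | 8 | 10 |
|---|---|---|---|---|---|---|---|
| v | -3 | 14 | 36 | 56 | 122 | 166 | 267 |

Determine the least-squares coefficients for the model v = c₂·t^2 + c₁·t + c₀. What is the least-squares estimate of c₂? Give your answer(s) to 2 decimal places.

Compute the Gram sums: Σt^2·t^2 = 17459, Σt^2·t = 2071, Σt^2 = 263, Σt·t = 263, Σt = 37, Σ1 = 7.
For Aᵀv: Σt^2·v = 45404, Σt·v = 5318, Σv = 658.
Normal equations: [[17459, 2071, 263]; [2071, 263, 37]; [263, 37, 7]]·[c₂, c₁, c₀]ᵀ = [45404, 5318, 658]ᵀ.
Row-reducing yields c₂ = 22556/7539, c₁ = -22033/7539, c₀ = -7445/2513.

c₂ = 2.99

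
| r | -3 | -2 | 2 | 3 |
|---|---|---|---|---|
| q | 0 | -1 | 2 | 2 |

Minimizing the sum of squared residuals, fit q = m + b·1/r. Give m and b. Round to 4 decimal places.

Entries of AᵀA: Σ1 = 4, Σ1/r = 0, Σ1/r·1/r = 13/18.
Right-hand side: Σq = 3, Σ1/r·q = 13/6.
Δ = 4·(13/18) − 0² = 26/9.
m = (3·(13/18) − 0·(13/6))/(26/9) = 3/4; b = (4·(13/6) − 0·3)/(26/9) = 3.

m = 0.7500, b = 3.0000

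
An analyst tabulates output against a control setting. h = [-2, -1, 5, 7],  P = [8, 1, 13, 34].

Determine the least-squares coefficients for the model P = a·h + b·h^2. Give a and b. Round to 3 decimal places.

Compute the Gram sums: Σh·h = 79, Σh·h^2 = 459, Σh^2·h^2 = 3043.
For XᵀP: Σh·P = 286, Σh^2·P = 2024.
Δ = 79·3043 − 459² = 29716.
a = (286·3043 − 459·2024)/29716 = -1727/874; b = (79·2024 − 459·286)/29716 = 14311/14858.

a = -1.976, b = 0.963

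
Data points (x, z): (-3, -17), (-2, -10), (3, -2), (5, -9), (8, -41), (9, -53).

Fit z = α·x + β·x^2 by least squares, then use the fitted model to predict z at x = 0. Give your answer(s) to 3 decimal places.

Normal-equation sums: Σx·x = 192, Σx·x^2 = 1358, Σx^2·x^2 = 11460.
Moment sums: Σx·z = -785, Σx^2·z = -7353.
So MᵀM·[α, β]ᵀ = Mᵀz: [[192, 1358]; [1358, 11460]]·[α, β]ᵀ = [-785, -7353]ᵀ.
Δ = 192·11460 − 1358² = 356156.
α = ((-785)·11460 − 1358·(-7353))/356156 = 494637/178078; β = (192·(-7353) − 1358·(-785))/356156 = -172873/178078.
At x = 0: ẑ = (494637/178078)·(0) + (-172873/178078)·(0) = 0.

ẑ = 0.000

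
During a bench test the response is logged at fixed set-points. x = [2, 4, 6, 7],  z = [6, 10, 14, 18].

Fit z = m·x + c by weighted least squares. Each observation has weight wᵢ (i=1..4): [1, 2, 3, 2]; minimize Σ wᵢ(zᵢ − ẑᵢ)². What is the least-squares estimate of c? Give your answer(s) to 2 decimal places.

Compute the Gram sums: Σwᵢ·x·x = 242, Σwᵢ·x = 42, Σwᵢ·1 = 8.
And Σwᵢ·x·z = 596, Σwᵢ·z = 104.
det = 242·8 − 42² = 172.
m = (596·8 − 42·104)/172 = 100/43; c = (242·104 − 42·596)/172 = 34/43.

c = 0.79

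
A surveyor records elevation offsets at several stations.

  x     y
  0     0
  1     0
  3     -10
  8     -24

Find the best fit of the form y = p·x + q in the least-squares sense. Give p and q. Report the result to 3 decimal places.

Forming MᵀM = [[74, 12]; [12, 4]] and Mᵀy = [-222, -34]ᵀ gives MᵀM·[p, q]ᵀ = Mᵀy.
Δ = 74·4 − 12² = 152.
p = ((-222)·4 − 12·(-34))/152 = -60/19; q = (74·(-34) − 12·(-222))/152 = 37/38.

p = -3.158, q = 0.974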